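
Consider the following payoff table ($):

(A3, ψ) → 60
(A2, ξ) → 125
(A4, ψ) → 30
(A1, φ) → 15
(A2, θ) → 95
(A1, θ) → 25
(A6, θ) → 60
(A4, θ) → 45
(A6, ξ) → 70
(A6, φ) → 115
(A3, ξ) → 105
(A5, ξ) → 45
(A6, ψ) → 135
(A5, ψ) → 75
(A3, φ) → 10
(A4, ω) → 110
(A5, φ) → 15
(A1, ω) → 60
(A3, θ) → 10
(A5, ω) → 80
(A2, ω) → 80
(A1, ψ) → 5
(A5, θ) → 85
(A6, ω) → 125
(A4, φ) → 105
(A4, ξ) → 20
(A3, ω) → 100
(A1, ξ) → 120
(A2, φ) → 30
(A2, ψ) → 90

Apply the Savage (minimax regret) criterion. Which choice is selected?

Column bests: θ=95, φ=115, ψ=135, ω=125, ξ=125.
A1 regrets: 70, 100, 130, 65, 5 → max 130
A2 regrets: 0, 85, 45, 45, 0 → max 85
A3 regrets: 85, 105, 75, 25, 20 → max 105
A4 regrets: 50, 10, 105, 15, 105 → max 105
A5 regrets: 10, 100, 60, 45, 80 → max 100
A6 regrets: 35, 0, 0, 0, 55 → max 55
Smallest max regret = 55 → A6.

A6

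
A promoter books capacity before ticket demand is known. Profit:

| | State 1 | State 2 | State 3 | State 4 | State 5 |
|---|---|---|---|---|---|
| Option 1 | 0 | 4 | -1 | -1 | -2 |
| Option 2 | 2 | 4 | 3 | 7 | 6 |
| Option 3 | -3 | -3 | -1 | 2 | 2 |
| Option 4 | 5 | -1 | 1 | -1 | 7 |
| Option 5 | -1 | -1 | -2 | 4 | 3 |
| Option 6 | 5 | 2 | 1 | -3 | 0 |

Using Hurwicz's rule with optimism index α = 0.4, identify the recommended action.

Option 2

Option 1: 0.4·4 + 0.6·(-2) = 0.4
Option 2: 0.4·7 + 0.6·2 = 4
Option 3: 0.4·2 + 0.6·(-3) = -1
Option 4: 0.4·7 + 0.6·(-1) = 2.2
Option 5: 0.4·4 + 0.6·(-2) = 0.4
Option 6: 0.4·5 + 0.6·(-3) = 0.2
Highest Hurwicz score = 4 → Option 2.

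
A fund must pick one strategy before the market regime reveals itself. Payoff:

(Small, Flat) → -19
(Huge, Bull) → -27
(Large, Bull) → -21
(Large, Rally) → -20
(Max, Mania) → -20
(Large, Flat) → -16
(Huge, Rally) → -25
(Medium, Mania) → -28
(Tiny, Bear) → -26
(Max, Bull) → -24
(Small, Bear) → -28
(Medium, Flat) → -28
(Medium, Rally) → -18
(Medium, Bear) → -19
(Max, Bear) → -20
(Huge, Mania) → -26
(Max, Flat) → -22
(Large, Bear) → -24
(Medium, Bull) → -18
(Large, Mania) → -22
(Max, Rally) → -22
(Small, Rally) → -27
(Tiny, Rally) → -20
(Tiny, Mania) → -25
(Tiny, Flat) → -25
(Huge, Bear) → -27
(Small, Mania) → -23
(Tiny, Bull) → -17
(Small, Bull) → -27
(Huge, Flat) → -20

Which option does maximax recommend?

Row maxima: Tiny=-17, Small=-19, Medium=-18, Large=-16, Huge=-20, Max=-20
Best best-case = -16 → Large.

Large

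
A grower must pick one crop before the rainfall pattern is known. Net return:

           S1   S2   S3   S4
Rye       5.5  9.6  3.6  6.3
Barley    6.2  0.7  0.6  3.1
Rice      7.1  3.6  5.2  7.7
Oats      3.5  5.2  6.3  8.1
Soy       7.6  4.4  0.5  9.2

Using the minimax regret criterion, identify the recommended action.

Column bests: S1=7.6, S2=9.6, S3=6.3, S4=9.2.
Rye regrets: 2.1, 0.0, 2.7, 2.9 → max 2.9
Barley regrets: 1.4, 8.9, 5.7, 6.1 → max 8.9
Rice regrets: 0.5, 6.0, 1.1, 1.5 → max 6.0
Oats regrets: 4.1, 4.4, 0.0, 1.1 → max 4.4
Soy regrets: 0.0, 5.2, 5.8, 0.0 → max 5.8
Smallest max regret = 2.9 → Rye.

Rye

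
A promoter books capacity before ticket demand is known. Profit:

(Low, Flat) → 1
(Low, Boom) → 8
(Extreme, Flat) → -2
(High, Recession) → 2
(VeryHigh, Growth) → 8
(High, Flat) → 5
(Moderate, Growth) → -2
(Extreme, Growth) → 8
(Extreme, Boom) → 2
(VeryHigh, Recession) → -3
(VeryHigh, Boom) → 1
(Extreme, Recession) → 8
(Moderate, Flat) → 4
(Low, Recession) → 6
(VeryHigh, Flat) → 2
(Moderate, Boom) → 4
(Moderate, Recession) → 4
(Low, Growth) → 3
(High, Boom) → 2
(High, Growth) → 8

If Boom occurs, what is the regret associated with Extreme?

6

Best payoff under Boom is 8.
Regret = 8 − 2 = 6.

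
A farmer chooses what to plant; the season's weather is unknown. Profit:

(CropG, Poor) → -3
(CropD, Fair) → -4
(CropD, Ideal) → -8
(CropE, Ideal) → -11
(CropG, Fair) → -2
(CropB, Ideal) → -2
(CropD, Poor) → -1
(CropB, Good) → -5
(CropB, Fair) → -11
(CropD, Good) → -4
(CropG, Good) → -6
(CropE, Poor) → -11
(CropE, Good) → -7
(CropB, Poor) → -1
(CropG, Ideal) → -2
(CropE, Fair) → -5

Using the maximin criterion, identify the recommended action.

CropG

Row minima: CropE=-11, CropD=-8, CropB=-11, CropG=-6
Best worst-case = -6 → CropG.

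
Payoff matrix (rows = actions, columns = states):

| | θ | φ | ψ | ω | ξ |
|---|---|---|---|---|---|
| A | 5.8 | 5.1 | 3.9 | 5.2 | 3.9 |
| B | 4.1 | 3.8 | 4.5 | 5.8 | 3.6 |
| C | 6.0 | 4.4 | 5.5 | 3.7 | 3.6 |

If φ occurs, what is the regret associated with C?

Best payoff under φ is 5.1.
Regret = 5.1 − 4.4 = 0.7.

0.7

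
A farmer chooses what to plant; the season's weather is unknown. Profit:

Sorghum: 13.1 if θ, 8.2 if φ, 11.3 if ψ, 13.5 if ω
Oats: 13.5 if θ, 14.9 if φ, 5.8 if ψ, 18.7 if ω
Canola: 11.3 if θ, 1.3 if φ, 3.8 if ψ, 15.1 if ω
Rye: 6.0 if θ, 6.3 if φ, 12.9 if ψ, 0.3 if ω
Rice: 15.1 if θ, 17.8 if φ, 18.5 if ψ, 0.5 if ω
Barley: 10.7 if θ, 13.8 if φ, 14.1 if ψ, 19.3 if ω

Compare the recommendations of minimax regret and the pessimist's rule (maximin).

minimax regret → Barley; maximin → Barley (agree)

Column bests: θ=15.1, φ=17.8, ψ=18.5, ω=19.3.
Sorghum regrets: 2.0, 9.6, 7.2, 5.8 → max 9.6
Oats regrets: 1.6, 2.9, 12.7, 0.6 → max 12.7
Canola regrets: 3.8, 16.5, 14.7, 4.2 → max 16.5
Rye regrets: 9.1, 11.5, 5.6, 19.0 → max 19.0
Rice regrets: 0.0, 0.0, 0.0, 18.8 → max 18.8
Barley regrets: 4.4, 4.0, 4.4, 0.0 → max 4.4
Smallest max regret = 4.4 → Barley.
Row minima: Sorghum=8.2, Oats=5.8, Canola=1.3, Rye=0.3, Rice=0.5, Barley=10.7
Best worst-case = 10.7 → Barley.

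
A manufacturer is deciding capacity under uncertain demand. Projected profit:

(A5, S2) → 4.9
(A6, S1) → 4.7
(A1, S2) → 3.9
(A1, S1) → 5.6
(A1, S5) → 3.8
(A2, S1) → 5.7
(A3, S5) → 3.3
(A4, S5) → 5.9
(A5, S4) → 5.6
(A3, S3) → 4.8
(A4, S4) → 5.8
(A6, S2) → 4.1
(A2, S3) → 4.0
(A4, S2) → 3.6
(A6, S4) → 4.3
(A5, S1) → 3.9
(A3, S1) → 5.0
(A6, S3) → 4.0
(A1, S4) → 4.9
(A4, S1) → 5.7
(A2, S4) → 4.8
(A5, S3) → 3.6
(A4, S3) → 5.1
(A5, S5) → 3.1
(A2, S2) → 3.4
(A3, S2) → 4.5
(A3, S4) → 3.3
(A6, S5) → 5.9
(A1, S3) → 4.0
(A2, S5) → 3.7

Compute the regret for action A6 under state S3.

1.1

Best payoff under S3 is 5.1.
Regret = 5.1 − 4.0 = 1.1.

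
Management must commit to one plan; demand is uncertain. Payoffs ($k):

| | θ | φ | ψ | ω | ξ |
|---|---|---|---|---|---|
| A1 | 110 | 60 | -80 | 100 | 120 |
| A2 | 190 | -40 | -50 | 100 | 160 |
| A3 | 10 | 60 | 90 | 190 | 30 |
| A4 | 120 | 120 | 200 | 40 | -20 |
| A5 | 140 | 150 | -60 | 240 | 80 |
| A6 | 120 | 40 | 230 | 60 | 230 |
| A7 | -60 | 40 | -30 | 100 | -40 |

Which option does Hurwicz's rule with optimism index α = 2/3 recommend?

A6

A1: 2/3·120 + 1/3·(-80) = 160/3
A2: 2/3·190 + 1/3·(-50) = 110
A3: 2/3·190 + 1/3·10 = 130
A4: 2/3·200 + 1/3·(-20) = 380/3
A5: 2/3·240 + 1/3·(-60) = 140
A6: 2/3·230 + 1/3·40 = 500/3
A7: 2/3·100 + 1/3·(-60) = 140/3
Highest Hurwicz score = 500/3 → A6.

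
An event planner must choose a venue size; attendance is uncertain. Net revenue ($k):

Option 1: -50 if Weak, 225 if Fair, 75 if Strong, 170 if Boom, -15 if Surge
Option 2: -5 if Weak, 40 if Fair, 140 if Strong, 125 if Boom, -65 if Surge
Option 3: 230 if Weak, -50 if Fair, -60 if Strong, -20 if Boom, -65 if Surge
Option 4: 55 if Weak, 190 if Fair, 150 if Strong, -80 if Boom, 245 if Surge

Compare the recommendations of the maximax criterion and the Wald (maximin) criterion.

maximax → Option 4; maximin → Option 1 (disagree)

Row maxima: Option 1=225, Option 2=140, Option 3=230, Option 4=245
Best best-case = 245 → Option 4.
Row minima: Option 1=-50, Option 2=-65, Option 3=-65, Option 4=-80
Best worst-case = -50 → Option 1.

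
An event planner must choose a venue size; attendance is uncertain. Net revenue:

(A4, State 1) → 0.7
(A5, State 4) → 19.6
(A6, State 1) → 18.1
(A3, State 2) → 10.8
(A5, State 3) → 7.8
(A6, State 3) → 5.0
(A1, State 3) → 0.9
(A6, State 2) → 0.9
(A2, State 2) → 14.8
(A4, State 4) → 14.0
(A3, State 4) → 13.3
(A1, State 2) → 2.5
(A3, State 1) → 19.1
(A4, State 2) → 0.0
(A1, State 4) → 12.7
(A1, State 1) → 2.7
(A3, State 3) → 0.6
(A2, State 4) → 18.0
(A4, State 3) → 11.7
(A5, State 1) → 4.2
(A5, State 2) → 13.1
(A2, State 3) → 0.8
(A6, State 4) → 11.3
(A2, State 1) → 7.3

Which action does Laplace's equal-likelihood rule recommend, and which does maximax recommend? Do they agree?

laplace → A5; maximax → A5 (agree)

Row averages: A1=4.7, A2=10.225, A3=10.95, A4=6.6, A5=11.175, A6=8.825
Highest average = 11.175 → A5.
Row maxima: A1=12.7, A2=18.0, A3=19.1, A4=14.0, A5=19.6, A6=18.1
Best best-case = 19.6 → A5.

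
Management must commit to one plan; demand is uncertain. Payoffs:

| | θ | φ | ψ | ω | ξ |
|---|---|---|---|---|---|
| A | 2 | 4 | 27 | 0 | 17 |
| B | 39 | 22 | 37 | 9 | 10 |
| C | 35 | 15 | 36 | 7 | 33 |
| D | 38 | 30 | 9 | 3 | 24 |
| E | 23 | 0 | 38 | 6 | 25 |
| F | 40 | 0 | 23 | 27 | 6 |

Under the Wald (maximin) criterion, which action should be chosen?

Row minima: A=0, B=9, C=7, D=3, E=0, F=0
Best worst-case = 9 → B.

B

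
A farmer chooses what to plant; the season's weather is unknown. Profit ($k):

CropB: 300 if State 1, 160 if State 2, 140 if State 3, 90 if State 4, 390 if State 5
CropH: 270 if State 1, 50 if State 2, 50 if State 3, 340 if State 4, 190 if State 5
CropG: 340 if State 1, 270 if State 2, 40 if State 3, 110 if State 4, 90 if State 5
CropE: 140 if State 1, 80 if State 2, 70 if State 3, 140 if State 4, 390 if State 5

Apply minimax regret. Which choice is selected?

Column bests: State 1=340, State 2=270, State 3=140, State 4=340, State 5=390.
CropB regrets: 40, 110, 0, 250, 0 → max 250
CropH regrets: 70, 220, 90, 0, 200 → max 220
CropG regrets: 0, 0, 100, 230, 300 → max 300
CropE regrets: 200, 190, 70, 200, 0 → max 200
Smallest max regret = 200 → CropE.

CropE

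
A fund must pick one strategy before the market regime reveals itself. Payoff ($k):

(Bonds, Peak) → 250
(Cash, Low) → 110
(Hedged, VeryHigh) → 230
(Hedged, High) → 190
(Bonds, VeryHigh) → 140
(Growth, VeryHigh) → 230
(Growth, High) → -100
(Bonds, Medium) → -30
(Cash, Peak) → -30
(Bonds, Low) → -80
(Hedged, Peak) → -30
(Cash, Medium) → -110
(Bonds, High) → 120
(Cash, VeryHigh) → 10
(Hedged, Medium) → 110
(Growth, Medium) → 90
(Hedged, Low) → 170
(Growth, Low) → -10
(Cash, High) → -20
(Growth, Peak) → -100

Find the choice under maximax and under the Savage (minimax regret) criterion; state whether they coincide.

Row maxima: Growth=230, Cash=110, Hedged=230, Bonds=250
Best best-case = 250 → Bonds.
Column bests: Low=170, Medium=110, High=190, VeryHigh=230, Peak=250.
Growth regrets: 180, 20, 290, 0, 350 → max 350
Cash regrets: 60, 220, 210, 220, 280 → max 280
Hedged regrets: 0, 0, 0, 0, 280 → max 280
Bonds regrets: 250, 140, 70, 90, 0 → max 250
Smallest max regret = 250 → Bonds.

maximax → Bonds; minimax regret → Bonds (agree)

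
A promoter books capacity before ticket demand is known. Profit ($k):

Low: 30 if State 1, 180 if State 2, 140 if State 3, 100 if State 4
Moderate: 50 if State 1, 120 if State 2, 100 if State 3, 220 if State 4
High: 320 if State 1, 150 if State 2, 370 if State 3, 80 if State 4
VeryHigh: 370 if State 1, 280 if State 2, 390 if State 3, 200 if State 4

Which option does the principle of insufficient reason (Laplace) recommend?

VeryHigh

Row averages: Low=112.5, Moderate=122.5, High=230, VeryHigh=310
Highest average = 310 → VeryHigh.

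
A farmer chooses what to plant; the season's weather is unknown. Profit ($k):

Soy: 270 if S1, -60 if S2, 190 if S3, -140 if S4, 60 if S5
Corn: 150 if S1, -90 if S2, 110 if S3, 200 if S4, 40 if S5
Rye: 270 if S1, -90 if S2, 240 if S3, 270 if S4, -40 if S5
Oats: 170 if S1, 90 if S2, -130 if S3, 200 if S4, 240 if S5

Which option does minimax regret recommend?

Corn

Column bests: S1=270, S2=90, S3=240, S4=270, S5=240.
Soy regrets: 0, 150, 50, 410, 180 → max 410
Corn regrets: 120, 180, 130, 70, 200 → max 200
Rye regrets: 0, 180, 0, 0, 280 → max 280
Oats regrets: 100, 0, 370, 70, 0 → max 370
Smallest max regret = 200 → Corn.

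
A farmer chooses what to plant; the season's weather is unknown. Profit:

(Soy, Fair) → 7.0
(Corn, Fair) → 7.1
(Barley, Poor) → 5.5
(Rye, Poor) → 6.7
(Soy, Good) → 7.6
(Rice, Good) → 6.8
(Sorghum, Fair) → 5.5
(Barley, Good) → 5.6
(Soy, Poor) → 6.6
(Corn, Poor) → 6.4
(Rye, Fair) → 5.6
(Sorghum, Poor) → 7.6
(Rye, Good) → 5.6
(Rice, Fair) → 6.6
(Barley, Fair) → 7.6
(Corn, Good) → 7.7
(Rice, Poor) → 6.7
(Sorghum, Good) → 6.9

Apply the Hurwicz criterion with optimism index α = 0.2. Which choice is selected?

Soy

Barley: 0.2·7.6 + 0.8·5.5 = 5.92
Rye: 0.2·6.7 + 0.8·5.6 = 5.82
Sorghum: 0.2·7.6 + 0.8·5.5 = 5.92
Corn: 0.2·7.7 + 0.8·6.4 = 6.66
Soy: 0.2·7.6 + 0.8·6.6 = 6.8
Rice: 0.2·6.8 + 0.8·6.6 = 6.64
Highest Hurwicz score = 6.8 → Soy.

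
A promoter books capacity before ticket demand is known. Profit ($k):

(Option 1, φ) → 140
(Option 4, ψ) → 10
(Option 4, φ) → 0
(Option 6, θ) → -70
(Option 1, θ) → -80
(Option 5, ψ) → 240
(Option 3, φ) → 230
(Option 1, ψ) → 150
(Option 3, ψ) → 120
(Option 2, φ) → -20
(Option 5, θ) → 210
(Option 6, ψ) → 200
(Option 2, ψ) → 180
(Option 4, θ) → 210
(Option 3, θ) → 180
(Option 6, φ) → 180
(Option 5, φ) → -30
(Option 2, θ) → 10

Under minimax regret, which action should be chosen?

Option 3

Column bests: θ=210, φ=230, ψ=240.
Option 1 regrets: 290, 90, 90 → max 290
Option 2 regrets: 200, 250, 60 → max 250
Option 3 regrets: 30, 0, 120 → max 120
Option 4 regrets: 0, 230, 230 → max 230
Option 5 regrets: 0, 260, 0 → max 260
Option 6 regrets: 280, 50, 40 → max 280
Smallest max regret = 120 → Option 3.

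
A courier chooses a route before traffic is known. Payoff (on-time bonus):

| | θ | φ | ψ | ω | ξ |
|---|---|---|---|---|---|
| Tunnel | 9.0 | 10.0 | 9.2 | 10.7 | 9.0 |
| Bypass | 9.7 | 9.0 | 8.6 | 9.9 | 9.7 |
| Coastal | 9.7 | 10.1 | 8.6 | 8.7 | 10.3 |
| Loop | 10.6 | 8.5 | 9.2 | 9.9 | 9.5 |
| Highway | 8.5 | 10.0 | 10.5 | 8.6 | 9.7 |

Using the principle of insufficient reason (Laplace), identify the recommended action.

Tunnel

Row averages: Tunnel=9.58, Bypass=9.38, Coastal=9.48, Loop=9.54, Highway=9.46
Highest average = 9.58 → Tunnel.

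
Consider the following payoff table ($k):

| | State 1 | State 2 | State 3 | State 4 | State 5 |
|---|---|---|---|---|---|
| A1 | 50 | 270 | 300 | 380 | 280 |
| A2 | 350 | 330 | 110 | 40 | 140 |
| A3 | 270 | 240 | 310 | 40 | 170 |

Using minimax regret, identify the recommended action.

A1

Column bests: State 1=350, State 2=330, State 3=310, State 4=380, State 5=280.
A1 regrets: 300, 60, 10, 0, 0 → max 300
A2 regrets: 0, 0, 200, 340, 140 → max 340
A3 regrets: 80, 90, 0, 340, 110 → max 340
Smallest max regret = 300 → A1.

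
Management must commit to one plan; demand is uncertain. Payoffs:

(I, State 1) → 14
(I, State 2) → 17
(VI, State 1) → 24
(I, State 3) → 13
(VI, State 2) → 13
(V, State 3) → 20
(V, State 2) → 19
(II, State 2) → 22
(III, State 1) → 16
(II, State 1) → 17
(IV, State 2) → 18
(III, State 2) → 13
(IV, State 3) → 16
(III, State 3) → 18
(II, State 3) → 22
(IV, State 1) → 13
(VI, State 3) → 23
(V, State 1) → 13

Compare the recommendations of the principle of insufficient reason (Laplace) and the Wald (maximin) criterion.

laplace → II; maximin → II (agree)

Row averages: I=44/3, II=61/3, III=47/3, IV=47/3, V=52/3, VI=20
Highest average = 61/3 → II.
Row minima: I=13, II=17, III=13, IV=13, V=13, VI=13
Best worst-case = 17 → II.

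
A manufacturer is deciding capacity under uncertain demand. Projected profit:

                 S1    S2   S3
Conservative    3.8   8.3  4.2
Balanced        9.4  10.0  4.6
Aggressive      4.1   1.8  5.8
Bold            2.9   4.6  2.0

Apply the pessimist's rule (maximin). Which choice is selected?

Row minima: Conservative=3.8, Balanced=4.6, Aggressive=1.8, Bold=2.0
Best worst-case = 4.6 → Balanced.

Balanced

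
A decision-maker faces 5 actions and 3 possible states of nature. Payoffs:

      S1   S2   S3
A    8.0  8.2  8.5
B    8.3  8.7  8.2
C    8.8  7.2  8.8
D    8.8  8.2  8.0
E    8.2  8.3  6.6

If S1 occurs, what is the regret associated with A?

Best payoff under S1 is 8.8.
Regret = 8.8 − 8.0 = 0.8.

0.8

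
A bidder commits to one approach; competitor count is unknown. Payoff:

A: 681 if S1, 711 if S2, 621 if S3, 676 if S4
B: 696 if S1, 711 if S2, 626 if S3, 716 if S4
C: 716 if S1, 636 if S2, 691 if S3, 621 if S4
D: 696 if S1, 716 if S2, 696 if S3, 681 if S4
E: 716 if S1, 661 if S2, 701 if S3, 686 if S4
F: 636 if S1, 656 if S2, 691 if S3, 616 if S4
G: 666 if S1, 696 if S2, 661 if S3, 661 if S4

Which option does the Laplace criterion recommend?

D

Row averages: A=672.25, B=687.25, C=666, D=697.25, E=691, F=649.75, G=671
Highest average = 697.25 → D.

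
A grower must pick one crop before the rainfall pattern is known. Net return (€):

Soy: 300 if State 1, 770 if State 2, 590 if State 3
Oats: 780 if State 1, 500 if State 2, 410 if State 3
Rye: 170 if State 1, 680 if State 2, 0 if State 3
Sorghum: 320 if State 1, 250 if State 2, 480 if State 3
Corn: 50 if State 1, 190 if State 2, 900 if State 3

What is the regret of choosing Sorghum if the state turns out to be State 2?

Best payoff under State 2 is 770.
Regret = 770 − 250 = 520.

520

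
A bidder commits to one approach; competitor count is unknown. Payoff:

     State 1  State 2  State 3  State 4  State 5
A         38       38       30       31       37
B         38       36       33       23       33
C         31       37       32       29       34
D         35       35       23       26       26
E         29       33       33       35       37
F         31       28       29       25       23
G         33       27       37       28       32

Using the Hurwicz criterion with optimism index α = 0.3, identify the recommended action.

A: 0.3·38 + 0.7·30 = 32.4
B: 0.3·38 + 0.7·23 = 27.5
C: 0.3·37 + 0.7·29 = 31.4
D: 0.3·35 + 0.7·23 = 26.6
E: 0.3·37 + 0.7·29 = 31.4
F: 0.3·31 + 0.7·23 = 25.4
G: 0.3·37 + 0.7·27 = 30
Highest Hurwicz score = 32.4 → A.

A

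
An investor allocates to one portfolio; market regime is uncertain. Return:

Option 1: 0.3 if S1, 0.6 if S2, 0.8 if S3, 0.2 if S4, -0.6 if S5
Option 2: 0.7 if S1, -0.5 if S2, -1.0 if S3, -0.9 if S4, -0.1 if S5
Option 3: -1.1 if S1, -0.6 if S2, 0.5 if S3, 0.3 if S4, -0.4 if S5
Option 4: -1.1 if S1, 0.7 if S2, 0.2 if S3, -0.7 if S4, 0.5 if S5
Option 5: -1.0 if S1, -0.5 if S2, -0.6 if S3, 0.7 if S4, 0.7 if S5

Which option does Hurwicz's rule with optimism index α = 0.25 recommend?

Option 1

Option 1: 0.25·0.8 + 0.75·(-0.6) = -0.25
Option 2: 0.25·0.7 + 0.75·(-1.0) = -0.575
Option 3: 0.25·0.5 + 0.75·(-1.1) = -0.7
Option 4: 0.25·0.7 + 0.75·(-1.1) = -0.65
Option 5: 0.25·0.7 + 0.75·(-1.0) = -0.575
Highest Hurwicz score = -0.25 → Option 1.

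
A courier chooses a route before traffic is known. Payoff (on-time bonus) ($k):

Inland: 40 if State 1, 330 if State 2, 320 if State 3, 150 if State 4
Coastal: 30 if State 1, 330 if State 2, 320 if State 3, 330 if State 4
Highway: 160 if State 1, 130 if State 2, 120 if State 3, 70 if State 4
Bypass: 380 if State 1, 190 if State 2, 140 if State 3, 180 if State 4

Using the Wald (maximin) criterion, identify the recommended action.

Row minima: Inland=40, Coastal=30, Highway=70, Bypass=140
Best worst-case = 140 → Bypass.

Bypass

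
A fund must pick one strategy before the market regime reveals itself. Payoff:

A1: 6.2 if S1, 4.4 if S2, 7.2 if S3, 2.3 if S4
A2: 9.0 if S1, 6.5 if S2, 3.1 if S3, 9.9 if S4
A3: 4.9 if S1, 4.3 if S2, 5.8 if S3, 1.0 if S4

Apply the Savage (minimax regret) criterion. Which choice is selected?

Column bests: S1=9.0, S2=6.5, S3=7.2, S4=9.9.
A1 regrets: 2.8, 2.1, 0.0, 7.6 → max 7.6
A2 regrets: 0.0, 0.0, 4.1, 0.0 → max 4.1
A3 regrets: 4.1, 2.2, 1.4, 8.9 → max 8.9
Smallest max regret = 4.1 → A2.

A2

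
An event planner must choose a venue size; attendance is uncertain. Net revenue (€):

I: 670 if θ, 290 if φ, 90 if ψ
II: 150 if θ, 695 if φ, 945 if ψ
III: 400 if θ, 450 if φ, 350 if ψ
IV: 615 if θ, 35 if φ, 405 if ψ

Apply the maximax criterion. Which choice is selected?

II

Row maxima: I=670, II=945, III=450, IV=615
Best best-case = 945 → II.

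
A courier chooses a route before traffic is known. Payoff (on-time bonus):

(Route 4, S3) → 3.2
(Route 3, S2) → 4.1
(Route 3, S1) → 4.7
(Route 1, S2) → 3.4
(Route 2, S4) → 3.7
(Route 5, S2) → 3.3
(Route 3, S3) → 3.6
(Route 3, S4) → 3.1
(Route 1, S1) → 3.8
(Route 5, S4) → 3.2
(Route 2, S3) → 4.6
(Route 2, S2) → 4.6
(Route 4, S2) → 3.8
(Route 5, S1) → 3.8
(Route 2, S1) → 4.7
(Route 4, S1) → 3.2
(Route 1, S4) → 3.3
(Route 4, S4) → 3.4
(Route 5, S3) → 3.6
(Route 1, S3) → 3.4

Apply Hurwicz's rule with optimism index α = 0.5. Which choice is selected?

Route 2

Route 1: 0.5·3.8 + 0.5·3.3 = 3.55
Route 2: 0.5·4.7 + 0.5·3.7 = 4.2
Route 3: 0.5·4.7 + 0.5·3.1 = 3.9
Route 4: 0.5·3.8 + 0.5·3.2 = 3.5
Route 5: 0.5·3.8 + 0.5·3.2 = 3.5
Highest Hurwicz score = 4.2 → Route 2.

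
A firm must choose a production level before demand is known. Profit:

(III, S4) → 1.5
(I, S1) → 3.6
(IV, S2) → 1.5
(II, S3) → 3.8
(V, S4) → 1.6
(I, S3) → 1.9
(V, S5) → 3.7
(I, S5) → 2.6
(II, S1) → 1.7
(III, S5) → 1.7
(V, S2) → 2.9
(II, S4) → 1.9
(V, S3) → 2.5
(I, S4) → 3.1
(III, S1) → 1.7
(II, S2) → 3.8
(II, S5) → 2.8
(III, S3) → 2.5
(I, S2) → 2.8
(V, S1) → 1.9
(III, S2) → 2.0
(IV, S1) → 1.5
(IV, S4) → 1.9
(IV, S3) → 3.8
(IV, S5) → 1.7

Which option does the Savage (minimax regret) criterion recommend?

V

Column bests: S1=3.6, S2=3.8, S3=3.8, S4=3.1, S5=3.7.
I regrets: 0.0, 1.0, 1.9, 0.0, 1.1 → max 1.9
II regrets: 1.9, 0.0, 0.0, 1.2, 0.9 → max 1.9
III regrets: 1.9, 1.8, 1.3, 1.6, 2.0 → max 2.0
IV regrets: 2.1, 2.3, 0.0, 1.2, 2.0 → max 2.3
V regrets: 1.7, 0.9, 1.3, 1.5, 0.0 → max 1.7
Smallest max regret = 1.7 → V.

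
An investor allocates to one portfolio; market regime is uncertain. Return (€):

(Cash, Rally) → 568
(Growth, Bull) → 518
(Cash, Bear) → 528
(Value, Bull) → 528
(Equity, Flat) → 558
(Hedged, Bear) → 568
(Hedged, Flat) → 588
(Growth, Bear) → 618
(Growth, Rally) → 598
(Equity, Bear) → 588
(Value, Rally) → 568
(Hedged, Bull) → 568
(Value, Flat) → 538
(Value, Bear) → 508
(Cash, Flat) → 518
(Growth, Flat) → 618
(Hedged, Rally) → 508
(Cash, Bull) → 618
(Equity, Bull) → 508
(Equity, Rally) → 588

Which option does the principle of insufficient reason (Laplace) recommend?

Row averages: Value=535.5, Growth=588, Equity=560.5, Cash=558, Hedged=558
Highest average = 588 → Growth.

Growth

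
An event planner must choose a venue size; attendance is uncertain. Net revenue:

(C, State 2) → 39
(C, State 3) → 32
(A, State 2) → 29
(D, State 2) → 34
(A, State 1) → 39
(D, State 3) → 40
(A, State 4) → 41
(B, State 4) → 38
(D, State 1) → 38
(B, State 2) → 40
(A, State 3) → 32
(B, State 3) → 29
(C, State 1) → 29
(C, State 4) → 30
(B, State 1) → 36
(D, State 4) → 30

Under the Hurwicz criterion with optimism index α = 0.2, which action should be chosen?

A: 0.2·41 + 0.8·29 = 31.4
B: 0.2·40 + 0.8·29 = 31.2
C: 0.2·39 + 0.8·29 = 31
D: 0.2·40 + 0.8·30 = 32
Highest Hurwicz score = 32 → D.

D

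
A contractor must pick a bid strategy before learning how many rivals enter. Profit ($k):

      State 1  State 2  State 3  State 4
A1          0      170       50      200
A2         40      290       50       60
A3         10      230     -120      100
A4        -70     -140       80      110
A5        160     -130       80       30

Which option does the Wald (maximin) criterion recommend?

A2

Row minima: A1=0, A2=40, A3=-120, A4=-140, A5=-130
Best worst-case = 40 → A2.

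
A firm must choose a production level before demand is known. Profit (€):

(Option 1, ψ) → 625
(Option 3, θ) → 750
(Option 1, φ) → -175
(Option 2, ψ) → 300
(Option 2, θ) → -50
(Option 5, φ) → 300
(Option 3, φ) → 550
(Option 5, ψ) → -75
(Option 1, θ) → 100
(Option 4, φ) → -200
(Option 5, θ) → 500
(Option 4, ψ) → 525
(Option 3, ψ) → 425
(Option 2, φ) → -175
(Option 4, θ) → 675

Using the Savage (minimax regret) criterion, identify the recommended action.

Column bests: θ=750, φ=550, ψ=625.
Option 1 regrets: 650, 725, 0 → max 725
Option 2 regrets: 800, 725, 325 → max 800
Option 3 regrets: 0, 0, 200 → max 200
Option 4 regrets: 75, 750, 100 → max 750
Option 5 regrets: 250, 250, 700 → max 700
Smallest max regret = 200 → Option 3.

Option 3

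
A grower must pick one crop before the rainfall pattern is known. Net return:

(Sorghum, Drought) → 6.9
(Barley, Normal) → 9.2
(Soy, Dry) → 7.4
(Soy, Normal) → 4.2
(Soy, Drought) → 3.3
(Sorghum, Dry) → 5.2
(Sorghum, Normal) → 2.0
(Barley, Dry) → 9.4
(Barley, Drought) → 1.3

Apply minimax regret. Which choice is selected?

Column bests: Drought=6.9, Dry=9.4, Normal=9.2.
Soy regrets: 3.6, 2.0, 5.0 → max 5.0
Sorghum regrets: 0.0, 4.2, 7.2 → max 7.2
Barley regrets: 5.6, 0.0, 0.0 → max 5.6
Smallest max regret = 5.0 → Soy.

Soy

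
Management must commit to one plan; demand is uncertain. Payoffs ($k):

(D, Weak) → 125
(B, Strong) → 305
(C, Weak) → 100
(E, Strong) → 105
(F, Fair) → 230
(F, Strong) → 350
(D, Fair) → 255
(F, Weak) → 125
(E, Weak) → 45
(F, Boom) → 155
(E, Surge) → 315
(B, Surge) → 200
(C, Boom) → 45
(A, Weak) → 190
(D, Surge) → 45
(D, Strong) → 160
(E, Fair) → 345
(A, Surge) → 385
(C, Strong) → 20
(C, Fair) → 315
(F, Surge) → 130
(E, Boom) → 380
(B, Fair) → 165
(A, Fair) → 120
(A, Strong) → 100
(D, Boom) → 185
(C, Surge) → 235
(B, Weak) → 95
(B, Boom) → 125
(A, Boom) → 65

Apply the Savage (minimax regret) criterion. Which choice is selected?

Column bests: Weak=190, Fair=345, Strong=350, Boom=380, Surge=385.
A regrets: 0, 225, 250, 315, 0 → max 315
B regrets: 95, 180, 45, 255, 185 → max 255
C regrets: 90, 30, 330, 335, 150 → max 335
D regrets: 65, 90, 190, 195, 340 → max 340
E regrets: 145, 0, 245, 0, 70 → max 245
F regrets: 65, 115, 0, 225, 255 → max 255
Smallest max regret = 245 → E.

E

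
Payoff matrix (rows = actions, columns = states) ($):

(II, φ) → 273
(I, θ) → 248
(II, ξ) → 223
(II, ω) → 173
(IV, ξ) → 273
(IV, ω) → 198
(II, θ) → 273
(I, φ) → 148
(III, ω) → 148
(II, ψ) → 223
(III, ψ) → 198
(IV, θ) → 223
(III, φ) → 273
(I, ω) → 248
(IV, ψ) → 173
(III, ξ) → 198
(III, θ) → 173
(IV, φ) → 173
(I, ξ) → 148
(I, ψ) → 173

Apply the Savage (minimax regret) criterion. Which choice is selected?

II

Column bests: θ=273, φ=273, ψ=223, ω=248, ξ=273.
I regrets: 25, 125, 50, 0, 125 → max 125
II regrets: 0, 0, 0, 75, 50 → max 75
III regrets: 100, 0, 25, 100, 75 → max 100
IV regrets: 50, 100, 50, 50, 0 → max 100
Smallest max regret = 75 → II.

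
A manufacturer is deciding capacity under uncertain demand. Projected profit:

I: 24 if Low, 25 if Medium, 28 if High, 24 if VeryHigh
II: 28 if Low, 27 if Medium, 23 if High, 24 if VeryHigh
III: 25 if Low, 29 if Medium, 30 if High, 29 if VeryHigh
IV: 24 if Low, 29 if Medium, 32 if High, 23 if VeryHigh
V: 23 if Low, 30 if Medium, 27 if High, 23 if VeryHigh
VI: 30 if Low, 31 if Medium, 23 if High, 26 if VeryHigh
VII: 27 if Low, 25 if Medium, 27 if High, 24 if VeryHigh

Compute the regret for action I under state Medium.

Best payoff under Medium is 31.
Regret = 31 − 25 = 6.

6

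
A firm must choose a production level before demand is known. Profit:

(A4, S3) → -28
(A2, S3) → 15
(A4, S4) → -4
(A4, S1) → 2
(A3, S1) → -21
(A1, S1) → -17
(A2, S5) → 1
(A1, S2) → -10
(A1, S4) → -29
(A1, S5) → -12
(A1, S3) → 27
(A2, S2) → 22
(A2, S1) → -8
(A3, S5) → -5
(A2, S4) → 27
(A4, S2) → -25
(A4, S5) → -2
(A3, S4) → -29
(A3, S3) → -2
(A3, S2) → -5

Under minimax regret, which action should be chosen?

Column bests: S1=2, S2=22, S3=27, S4=27, S5=1.
A1 regrets: 19, 32, 0, 56, 13 → max 56
A2 regrets: 10, 0, 12, 0, 0 → max 12
A3 regrets: 23, 27, 29, 56, 6 → max 56
A4 regrets: 0, 47, 55, 31, 3 → max 55
Smallest max regret = 12 → A2.

A2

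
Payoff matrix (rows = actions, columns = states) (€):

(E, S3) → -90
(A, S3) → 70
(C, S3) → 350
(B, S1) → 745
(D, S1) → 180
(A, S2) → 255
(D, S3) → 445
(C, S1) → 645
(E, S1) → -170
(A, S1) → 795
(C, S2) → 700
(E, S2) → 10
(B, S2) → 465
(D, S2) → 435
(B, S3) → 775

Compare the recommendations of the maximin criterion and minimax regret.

Row minima: A=70, B=465, C=350, D=180, E=-170
Best worst-case = 465 → B.
Column bests: S1=795, S2=700, S3=775.
A regrets: 0, 445, 705 → max 705
B regrets: 50, 235, 0 → max 235
C regrets: 150, 0, 425 → max 425
D regrets: 615, 265, 330 → max 615
E regrets: 965, 690, 865 → max 965
Smallest max regret = 235 → B.

maximin → B; minimax regret → B (agree)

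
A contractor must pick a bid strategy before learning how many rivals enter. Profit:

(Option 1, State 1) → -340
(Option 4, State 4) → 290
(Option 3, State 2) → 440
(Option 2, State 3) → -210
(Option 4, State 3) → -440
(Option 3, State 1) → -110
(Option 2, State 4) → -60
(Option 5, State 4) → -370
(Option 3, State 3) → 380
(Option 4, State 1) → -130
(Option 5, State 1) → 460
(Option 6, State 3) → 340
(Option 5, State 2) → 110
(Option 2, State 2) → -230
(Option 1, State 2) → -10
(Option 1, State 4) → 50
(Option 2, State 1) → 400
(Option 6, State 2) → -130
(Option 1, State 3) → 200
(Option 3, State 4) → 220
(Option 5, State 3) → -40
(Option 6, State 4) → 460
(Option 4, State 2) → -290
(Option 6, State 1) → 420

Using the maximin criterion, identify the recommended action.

Option 3

Row minima: Option 1=-340, Option 2=-230, Option 3=-110, Option 4=-440, Option 5=-370, Option 6=-130
Best worst-case = -110 → Option 3.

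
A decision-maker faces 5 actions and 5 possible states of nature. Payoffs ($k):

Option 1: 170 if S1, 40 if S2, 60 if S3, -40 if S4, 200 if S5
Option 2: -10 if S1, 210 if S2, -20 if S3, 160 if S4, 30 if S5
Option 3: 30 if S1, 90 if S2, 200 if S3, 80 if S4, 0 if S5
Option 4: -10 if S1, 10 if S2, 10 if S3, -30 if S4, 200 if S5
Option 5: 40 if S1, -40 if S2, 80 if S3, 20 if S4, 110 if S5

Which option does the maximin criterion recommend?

Row minima: Option 1=-40, Option 2=-20, Option 3=0, Option 4=-30, Option 5=-40
Best worst-case = 0 → Option 3.

Option 3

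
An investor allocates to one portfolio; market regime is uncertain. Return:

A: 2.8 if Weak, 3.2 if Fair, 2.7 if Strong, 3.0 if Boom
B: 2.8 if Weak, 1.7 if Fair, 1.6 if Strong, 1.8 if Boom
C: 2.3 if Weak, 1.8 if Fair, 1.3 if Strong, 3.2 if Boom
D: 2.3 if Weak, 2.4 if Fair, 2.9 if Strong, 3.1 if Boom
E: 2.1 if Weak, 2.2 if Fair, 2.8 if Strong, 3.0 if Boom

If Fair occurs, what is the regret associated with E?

Best payoff under Fair is 3.2.
Regret = 3.2 − 2.2 = 1.0.

1.0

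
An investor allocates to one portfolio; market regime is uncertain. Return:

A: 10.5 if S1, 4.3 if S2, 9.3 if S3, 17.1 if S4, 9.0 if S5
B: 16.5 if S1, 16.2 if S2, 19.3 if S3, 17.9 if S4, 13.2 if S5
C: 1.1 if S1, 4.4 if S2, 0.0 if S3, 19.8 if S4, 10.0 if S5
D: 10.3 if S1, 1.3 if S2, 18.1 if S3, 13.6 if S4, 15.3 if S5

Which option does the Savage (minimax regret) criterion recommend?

B

Column bests: S1=16.5, S2=16.2, S3=19.3, S4=19.8, S5=15.3.
A regrets: 6.0, 11.9, 10.0, 2.7, 6.3 → max 11.9
B regrets: 0.0, 0.0, 0.0, 1.9, 2.1 → max 2.1
C regrets: 15.4, 11.8, 19.3, 0.0, 5.3 → max 19.3
D regrets: 6.2, 14.9, 1.2, 6.2, 0.0 → max 14.9
Smallest max regret = 2.1 → B.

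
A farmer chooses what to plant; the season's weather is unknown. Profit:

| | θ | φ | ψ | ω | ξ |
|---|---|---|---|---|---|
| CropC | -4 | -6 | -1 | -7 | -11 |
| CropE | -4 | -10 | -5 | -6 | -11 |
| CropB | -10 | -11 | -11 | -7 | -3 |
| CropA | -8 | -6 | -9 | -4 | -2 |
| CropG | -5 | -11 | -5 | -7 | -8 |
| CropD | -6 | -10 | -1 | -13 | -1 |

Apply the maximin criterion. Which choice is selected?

CropA

Row minima: CropC=-11, CropE=-11, CropB=-11, CropA=-9, CropG=-11, CropD=-13
Best worst-case = -9 → CropA.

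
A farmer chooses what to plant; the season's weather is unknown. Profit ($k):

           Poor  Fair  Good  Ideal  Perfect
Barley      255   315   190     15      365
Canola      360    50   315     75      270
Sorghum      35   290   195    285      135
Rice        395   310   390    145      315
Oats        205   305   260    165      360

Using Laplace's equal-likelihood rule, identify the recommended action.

Rice

Row averages: Barley=228, Canola=214, Sorghum=188, Rice=311, Oats=259
Highest average = 311 → Rice.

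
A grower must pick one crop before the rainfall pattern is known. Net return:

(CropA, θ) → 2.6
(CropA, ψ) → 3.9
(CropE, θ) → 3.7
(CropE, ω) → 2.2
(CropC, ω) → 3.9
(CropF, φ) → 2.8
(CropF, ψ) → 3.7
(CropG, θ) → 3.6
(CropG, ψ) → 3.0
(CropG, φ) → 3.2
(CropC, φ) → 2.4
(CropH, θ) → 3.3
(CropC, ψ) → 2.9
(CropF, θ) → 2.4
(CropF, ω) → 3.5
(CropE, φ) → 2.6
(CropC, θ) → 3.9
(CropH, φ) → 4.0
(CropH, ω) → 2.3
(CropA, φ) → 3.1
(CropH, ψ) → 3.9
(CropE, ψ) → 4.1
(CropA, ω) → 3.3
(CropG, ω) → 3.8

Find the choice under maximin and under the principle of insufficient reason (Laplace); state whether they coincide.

Row minima: CropH=2.3, CropE=2.2, CropA=2.6, CropC=2.4, CropG=3.0, CropF=2.4
Best worst-case = 3.0 → CropG.
Row averages: CropH=3.375, CropE=3.15, CropA=3.225, CropC=3.275, CropG=3.4, CropF=3.1
Highest average = 3.4 → CropG.

maximin → CropG; laplace → CropG (agree)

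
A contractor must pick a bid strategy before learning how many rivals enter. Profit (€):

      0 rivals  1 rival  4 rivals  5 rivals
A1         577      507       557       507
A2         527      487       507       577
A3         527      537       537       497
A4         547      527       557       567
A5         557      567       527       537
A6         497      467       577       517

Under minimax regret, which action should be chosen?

A4

Column bests: 0 rivals=577, 1 rival=567, 4 rivals=577, 5 rivals=577.
A1 regrets: 0, 60, 20, 70 → max 70
A2 regrets: 50, 80, 70, 0 → max 80
A3 regrets: 50, 30, 40, 80 → max 80
A4 regrets: 30, 40, 20, 10 → max 40
A5 regrets: 20, 0, 50, 40 → max 50
A6 regrets: 80, 100, 0, 60 → max 100
Smallest max regret = 40 → A4.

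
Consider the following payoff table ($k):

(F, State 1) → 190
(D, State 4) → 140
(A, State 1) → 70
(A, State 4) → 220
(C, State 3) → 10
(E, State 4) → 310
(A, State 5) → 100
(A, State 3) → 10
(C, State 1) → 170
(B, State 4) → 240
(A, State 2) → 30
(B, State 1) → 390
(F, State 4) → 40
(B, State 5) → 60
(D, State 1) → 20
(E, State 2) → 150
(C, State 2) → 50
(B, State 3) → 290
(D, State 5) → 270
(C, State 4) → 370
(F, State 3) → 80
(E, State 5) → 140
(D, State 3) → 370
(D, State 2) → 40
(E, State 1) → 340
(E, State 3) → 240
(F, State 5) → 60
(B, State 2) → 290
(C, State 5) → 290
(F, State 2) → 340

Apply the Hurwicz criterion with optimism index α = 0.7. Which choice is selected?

A: 0.7·220 + 0.3·10 = 157
B: 0.7·390 + 0.3·60 = 291
C: 0.7·370 + 0.3·10 = 262
D: 0.7·370 + 0.3·20 = 265
E: 0.7·340 + 0.3·140 = 280
F: 0.7·340 + 0.3·40 = 250
Highest Hurwicz score = 291 → B.

B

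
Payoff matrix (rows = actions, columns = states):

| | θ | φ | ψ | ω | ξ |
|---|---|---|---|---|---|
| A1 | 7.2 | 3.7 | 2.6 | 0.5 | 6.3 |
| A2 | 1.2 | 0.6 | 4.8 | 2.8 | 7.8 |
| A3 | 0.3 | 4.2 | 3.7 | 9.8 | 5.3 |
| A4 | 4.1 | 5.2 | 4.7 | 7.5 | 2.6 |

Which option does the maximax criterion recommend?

Row maxima: A1=7.2, A2=7.8, A3=9.8, A4=7.5
Best best-case = 9.8 → A3.

A3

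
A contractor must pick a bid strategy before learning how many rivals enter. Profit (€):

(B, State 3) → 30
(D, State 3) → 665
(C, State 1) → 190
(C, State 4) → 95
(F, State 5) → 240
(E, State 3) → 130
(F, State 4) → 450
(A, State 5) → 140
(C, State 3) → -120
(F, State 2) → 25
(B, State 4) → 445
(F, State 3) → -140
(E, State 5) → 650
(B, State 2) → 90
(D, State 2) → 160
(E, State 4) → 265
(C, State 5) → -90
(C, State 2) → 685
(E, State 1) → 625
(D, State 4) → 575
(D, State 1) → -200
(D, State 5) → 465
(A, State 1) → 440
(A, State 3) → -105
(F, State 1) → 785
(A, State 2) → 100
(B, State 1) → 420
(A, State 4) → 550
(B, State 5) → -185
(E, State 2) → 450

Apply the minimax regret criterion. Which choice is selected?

Column bests: State 1=785, State 2=685, State 3=665, State 4=575, State 5=650.
A regrets: 345, 585, 770, 25, 510 → max 770
B regrets: 365, 595, 635, 130, 835 → max 835
C regrets: 595, 0, 785, 480, 740 → max 785
D regrets: 985, 525, 0, 0, 185 → max 985
E regrets: 160, 235, 535, 310, 0 → max 535
F regrets: 0, 660, 805, 125, 410 → max 805
Smallest max regret = 535 → E.

E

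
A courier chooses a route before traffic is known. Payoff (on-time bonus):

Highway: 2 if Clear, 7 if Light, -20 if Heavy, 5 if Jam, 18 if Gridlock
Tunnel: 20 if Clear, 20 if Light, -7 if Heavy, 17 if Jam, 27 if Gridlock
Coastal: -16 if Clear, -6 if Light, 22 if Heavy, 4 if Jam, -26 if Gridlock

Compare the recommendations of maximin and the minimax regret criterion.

maximin → Tunnel; minimax regret → Tunnel (agree)

Row minima: Highway=-20, Tunnel=-7, Coastal=-26
Best worst-case = -7 → Tunnel.
Column bests: Clear=20, Light=20, Heavy=22, Jam=17, Gridlock=27.
Highway regrets: 18, 13, 42, 12, 9 → max 42
Tunnel regrets: 0, 0, 29, 0, 0 → max 29
Coastal regrets: 36, 26, 0, 13, 53 → max 53
Smallest max regret = 29 → Tunnel.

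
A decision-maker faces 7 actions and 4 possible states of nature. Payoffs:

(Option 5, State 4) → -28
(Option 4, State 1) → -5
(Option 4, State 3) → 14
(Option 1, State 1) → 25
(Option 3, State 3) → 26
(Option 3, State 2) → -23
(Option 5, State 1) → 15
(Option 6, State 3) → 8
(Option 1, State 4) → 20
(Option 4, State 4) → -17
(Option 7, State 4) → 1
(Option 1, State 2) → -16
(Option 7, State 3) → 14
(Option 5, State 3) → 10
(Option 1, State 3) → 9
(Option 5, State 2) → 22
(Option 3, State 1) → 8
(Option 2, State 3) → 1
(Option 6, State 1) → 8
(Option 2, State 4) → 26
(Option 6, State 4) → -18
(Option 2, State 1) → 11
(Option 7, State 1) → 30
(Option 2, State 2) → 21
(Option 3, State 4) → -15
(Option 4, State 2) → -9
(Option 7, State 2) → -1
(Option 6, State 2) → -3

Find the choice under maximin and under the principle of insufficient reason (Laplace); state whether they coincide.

Row minima: Option 1=-16, Option 2=1, Option 3=-23, Option 4=-17, Option 5=-28, Option 6=-18, Option 7=-1
Best worst-case = 1 → Option 2.
Row averages: Option 1=9.5, Option 2=14.75, Option 3=-1, Option 4=-4.25, Option 5=4.75, Option 6=-1.25, Option 7=11
Highest average = 14.75 → Option 2.

maximin → Option 2; laplace → Option 2 (agree)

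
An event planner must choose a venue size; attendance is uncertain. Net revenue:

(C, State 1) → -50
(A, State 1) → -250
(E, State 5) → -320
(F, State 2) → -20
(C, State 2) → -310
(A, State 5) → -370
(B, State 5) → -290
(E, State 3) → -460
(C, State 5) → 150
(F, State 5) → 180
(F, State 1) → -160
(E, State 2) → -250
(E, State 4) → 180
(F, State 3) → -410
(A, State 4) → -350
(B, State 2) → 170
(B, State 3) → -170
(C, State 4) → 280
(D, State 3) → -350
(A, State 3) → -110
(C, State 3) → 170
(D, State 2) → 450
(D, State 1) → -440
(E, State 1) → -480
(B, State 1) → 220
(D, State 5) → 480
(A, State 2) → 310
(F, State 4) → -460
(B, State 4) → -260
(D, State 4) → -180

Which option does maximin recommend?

Row minima: A=-370, B=-290, C=-310, D=-440, E=-480, F=-460
Best worst-case = -290 → B.

B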